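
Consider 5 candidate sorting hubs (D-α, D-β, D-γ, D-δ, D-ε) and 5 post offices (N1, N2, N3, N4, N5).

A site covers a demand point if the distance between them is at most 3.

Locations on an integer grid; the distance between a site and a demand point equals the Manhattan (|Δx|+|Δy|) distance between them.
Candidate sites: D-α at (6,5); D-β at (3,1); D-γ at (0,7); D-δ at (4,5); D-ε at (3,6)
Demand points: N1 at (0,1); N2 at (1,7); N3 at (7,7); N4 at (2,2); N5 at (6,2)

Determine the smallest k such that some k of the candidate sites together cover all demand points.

3

Coverage sets (demand points within 3 of each site):
  D-α: {N3, N5}
  D-β: {N1, N4}
  D-γ: {N2}
  D-δ: {}
  D-ε: {N2}
No 2 sites suffice: every size-2 union leaves at least one demand point uncovered.
But {D-α, D-β, D-γ} covers everything, so the minimum is 3.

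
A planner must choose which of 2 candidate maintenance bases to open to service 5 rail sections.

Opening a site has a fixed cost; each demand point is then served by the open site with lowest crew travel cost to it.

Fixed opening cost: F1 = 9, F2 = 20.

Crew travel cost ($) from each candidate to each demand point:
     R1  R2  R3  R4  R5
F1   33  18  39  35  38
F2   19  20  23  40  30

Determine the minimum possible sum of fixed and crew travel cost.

Open {F2}: assign each demand point to its cheapest open site.
  R1→F2 19, R2→F2 20, R3→F2 23, R4→F2 40, R5→F2 30
  crew travel cost 132, fixed 20 → total 152.
Compare {F1, F2}: crew travel cost 125 + fixed 29 = 154.
Compare {F1}: crew travel cost 163 + fixed 9 = 172.

152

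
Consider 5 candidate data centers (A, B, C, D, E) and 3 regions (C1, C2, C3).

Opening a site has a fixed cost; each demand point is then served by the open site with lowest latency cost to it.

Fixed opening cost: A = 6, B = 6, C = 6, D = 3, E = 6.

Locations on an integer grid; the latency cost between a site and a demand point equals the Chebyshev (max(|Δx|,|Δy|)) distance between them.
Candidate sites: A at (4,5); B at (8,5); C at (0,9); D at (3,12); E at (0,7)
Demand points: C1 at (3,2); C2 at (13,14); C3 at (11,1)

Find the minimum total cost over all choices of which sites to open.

24

Open {B}: assign each demand point to its cheapest open site.
  C1→B 5, C2→B 9, C3→B 4
  latency cost 18, fixed 6 → total 24.
Compare {A}: latency cost 19 + fixed 6 = 25.
Compare {B, D}: latency cost 18 + fixed 9 = 27.
Compare {A, B}: latency cost 16 + fixed 12 = 28.
All other subsets cost ≥ 25. Minimum total cost: 24.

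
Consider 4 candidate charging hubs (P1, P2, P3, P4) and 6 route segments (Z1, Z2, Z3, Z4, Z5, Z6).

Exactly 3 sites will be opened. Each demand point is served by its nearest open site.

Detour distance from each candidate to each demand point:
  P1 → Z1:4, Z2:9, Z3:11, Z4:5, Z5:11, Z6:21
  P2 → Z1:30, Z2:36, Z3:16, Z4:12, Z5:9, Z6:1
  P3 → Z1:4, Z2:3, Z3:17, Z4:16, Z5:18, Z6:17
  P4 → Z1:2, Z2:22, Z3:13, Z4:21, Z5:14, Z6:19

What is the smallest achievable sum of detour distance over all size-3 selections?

33

Open {P1, P2, P3}.
  Z1→P1 4, Z2→P3 3, Z3→P1 11, Z4→P1 5, Z5→P2 9, Z6→P2 1  ⇒ total 33.
Compare {P1, P2, P4}: total 37.
Compare {P2, P3, P4}: total 40.
No size-3 selection does better; minimum is 33.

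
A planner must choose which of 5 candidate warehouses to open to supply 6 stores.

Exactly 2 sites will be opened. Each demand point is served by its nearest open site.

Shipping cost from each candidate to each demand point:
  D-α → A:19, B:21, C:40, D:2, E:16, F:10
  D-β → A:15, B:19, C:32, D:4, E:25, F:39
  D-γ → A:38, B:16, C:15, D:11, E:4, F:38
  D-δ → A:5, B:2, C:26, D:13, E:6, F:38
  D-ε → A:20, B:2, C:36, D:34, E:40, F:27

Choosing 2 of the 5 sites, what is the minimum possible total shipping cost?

Open {D-α, D-δ}.
  A→D-δ 5, B→D-δ 2, C→D-δ 26, D→D-α 2, E→D-δ 6, F→D-α 10  ⇒ total 51.
Compare {D-α, D-γ}: total 66.
Compare {D-γ, D-δ}: total 75.
No size-2 selection does better; minimum is 51.

51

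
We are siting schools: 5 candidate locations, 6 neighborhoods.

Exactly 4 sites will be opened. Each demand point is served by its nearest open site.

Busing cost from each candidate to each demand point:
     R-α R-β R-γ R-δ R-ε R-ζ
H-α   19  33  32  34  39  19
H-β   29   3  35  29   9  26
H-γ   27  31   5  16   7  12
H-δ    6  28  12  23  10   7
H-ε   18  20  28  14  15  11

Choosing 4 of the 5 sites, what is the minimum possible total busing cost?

Open {H-β, H-γ, H-δ, H-ε}.
  R-α→H-δ 6, R-β→H-β 3, R-γ→H-γ 5, R-δ→H-ε 14, R-ε→H-γ 7, R-ζ→H-δ 7  ⇒ total 42.
Compare {H-α, H-β, H-γ, H-δ}: total 44.
Compare {H-α, H-β, H-δ, H-ε}: total 51.
No size-4 selection does better; minimum is 42.

42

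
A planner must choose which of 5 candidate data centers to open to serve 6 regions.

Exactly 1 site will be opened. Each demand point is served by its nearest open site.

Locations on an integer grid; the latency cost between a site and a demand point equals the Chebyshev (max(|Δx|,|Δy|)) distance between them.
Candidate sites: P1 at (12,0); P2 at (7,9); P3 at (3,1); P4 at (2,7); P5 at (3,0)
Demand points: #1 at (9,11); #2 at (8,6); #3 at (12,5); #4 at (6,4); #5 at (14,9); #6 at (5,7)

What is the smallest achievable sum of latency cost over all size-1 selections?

Open {P2}.
  #1→P2 2, #2→P2 3, #3→P2 5, #4→P2 5, #5→P2 7, #6→P2 2  ⇒ total 24.
Compare {P4}: total 42.
Compare {P1}: total 44.
No size-1 selection does better; minimum is 24.

24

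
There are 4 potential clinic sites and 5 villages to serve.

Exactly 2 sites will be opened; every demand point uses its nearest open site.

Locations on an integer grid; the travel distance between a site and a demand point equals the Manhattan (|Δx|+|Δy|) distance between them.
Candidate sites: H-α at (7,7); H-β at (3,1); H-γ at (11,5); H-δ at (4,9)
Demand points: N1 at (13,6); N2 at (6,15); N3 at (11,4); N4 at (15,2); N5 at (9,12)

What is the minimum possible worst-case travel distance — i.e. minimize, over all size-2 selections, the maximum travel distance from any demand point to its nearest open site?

Open {H-γ, H-δ}.
  Farthest demand point is N2 at travel distance 8 (to H-δ); all others are ≤ 8.
With {H-α, H-γ} the worst case is 9.
With {H-α, H-β} the worst case is 13.
No size-2 selection achieves below 8.

8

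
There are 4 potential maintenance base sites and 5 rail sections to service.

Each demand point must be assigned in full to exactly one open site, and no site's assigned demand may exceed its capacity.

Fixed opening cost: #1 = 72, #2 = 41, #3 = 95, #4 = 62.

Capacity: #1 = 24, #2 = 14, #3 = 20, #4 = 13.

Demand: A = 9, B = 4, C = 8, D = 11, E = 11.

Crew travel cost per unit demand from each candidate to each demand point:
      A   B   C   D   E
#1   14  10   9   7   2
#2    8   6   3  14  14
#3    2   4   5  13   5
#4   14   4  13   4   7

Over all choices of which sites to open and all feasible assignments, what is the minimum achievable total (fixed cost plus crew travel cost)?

363

Open {#2, #3, #4}; cheapest assignment that respects the capacities:
  #2 (cap 14, load 12): B, C — cost 4×6 + 8×3 = 48
  #3 (cap 20, load 20): A, E — cost 9×2 + 11×5 = 73
  #4 (cap 13, load 11): D — cost 11×4 = 44
  Shipping 165, fixed 198 → total 363.
  Any other capacity-feasible assignment to {#2, #3, #4} ships for at least 165.
Compare {#1, #2, #3}: its best feasible assignment gives total 365.
Compare {#1, #3, #4}: its best feasible assignment gives total 393.
Every other set of open sites that can feasibly serve all demand totals ≥ 365 even under its best assignment. Minimum: 363.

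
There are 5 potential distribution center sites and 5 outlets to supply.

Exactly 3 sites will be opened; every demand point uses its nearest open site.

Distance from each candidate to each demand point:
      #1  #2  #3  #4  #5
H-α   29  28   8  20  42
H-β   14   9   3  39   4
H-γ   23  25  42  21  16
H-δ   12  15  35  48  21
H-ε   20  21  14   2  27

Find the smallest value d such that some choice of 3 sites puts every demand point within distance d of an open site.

Open {H-β, H-δ, H-ε}.
  Farthest demand point is #1 at distance 12 (to H-δ); all others are ≤ 12.
With {H-α, H-β, H-ε} the worst case is 14.
With {H-β, H-γ, H-ε} the worst case is 14.
No size-3 selection achieves below 12.

12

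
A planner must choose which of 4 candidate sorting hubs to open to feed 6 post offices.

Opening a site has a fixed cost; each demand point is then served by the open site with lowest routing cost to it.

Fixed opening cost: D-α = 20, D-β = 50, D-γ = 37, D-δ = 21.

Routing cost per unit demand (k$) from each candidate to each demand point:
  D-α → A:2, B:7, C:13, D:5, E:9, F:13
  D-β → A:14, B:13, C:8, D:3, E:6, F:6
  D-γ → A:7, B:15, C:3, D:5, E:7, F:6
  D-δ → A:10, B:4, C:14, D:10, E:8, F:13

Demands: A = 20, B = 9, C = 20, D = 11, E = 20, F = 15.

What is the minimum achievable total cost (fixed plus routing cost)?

499

Open {D-α, D-γ, D-δ}: assign each demand point to its cheapest open site.
  A→D-α 20×2=40, B→D-δ 9×4=36, C→D-γ 20×3=60, D→D-α 11×5=55, E→D-γ 20×7=140, F→D-γ 15×6=90
  routing cost 421, fixed 78 → total 499.
Compare {D-α, D-γ}: routing cost 448 + fixed 57 = 505.
Compare {D-α, D-β, D-γ, D-δ}: routing cost 379 + fixed 128 = 507.
Compare {D-α, D-β, D-γ}: routing cost 406 + fixed 107 = 513.
All other subsets cost ≥ 505. Minimum total cost: 499.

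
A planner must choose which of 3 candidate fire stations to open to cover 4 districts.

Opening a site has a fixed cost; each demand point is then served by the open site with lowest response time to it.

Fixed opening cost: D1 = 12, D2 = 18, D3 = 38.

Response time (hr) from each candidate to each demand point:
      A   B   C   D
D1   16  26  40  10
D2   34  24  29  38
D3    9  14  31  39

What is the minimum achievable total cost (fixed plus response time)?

Open {D1}: assign each demand point to its cheapest open site.
  A→D1 16, B→D1 26, C→D1 40, D→D1 10
  response time 92, fixed 12 → total 104.
Compare {D1, D2}: response time 79 + fixed 30 = 109.
Compare {D1, D3}: response time 64 + fixed 50 = 114.
Compare {D1, D2, D3}: response time 62 + fixed 68 = 130.
All other subsets cost ≥ 109. Minimum total cost: 104.

104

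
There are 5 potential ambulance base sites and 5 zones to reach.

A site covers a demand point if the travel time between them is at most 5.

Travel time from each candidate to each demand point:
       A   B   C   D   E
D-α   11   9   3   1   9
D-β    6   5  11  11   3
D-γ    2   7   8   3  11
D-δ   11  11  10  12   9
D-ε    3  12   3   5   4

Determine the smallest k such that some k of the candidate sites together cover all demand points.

2

Coverage sets (demand points within 5 of each site):
  D-α: {C, D}
  D-β: {B, E}
  D-γ: {A, D}
  D-δ: {}
  D-ε: {A, C, D, E}
No single site covers all 5 demand points.
But {D-β, D-ε} covers everything, so the minimum is 2.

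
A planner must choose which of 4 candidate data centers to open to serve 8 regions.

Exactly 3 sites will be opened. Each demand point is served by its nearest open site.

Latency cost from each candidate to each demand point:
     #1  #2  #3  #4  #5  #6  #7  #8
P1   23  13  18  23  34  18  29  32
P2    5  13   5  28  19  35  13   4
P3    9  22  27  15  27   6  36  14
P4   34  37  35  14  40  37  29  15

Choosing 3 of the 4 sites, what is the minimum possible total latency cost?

79

Open {P2, P3, P4}.
  #1→P2 5, #2→P2 13, #3→P2 5, #4→P4 14, #5→P2 19, #6→P3 6, #7→P2 13, #8→P2 4  ⇒ total 79.
Compare {P1, P2, P3}: total 80.
Compare {P1, P2, P4}: total 91.
No size-3 selection does better; minimum is 79.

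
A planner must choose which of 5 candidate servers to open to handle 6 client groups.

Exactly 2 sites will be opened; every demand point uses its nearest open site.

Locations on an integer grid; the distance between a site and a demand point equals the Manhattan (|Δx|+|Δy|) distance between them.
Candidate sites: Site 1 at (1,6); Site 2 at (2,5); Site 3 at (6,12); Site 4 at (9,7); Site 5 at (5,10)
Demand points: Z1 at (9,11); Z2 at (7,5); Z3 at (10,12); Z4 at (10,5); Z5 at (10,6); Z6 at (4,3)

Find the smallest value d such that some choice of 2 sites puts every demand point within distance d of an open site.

6

Open {Site 1, Site 4}.
  Farthest demand point is Z3 at distance 6 (to Site 4); all others are ≤ 6.
With {Site 2, Site 4} the worst case is 6.
With {Site 4, Site 5} the worst case is 8.
No size-2 selection achieves below 6.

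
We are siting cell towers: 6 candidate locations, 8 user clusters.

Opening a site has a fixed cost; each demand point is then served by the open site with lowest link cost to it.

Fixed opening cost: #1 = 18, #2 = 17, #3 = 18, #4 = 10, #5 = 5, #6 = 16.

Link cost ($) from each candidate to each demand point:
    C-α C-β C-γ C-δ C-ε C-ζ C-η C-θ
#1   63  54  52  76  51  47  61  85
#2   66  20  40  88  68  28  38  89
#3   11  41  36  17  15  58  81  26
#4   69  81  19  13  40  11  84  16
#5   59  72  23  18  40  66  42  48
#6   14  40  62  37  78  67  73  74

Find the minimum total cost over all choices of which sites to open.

188

Open {#2, #3, #4}: assign each demand point to its cheapest open site.
  C-α→#3 11, C-β→#2 20, C-γ→#4 19, C-δ→#4 13, C-ε→#3 15, C-ζ→#4 11, C-η→#2 38, C-θ→#4 16
  link cost 143, fixed 45 → total 188.
Compare {#2, #3, #4, #5}: link cost 143 + fixed 50 = 193.
Compare {#3, #4, #5}: link cost 168 + fixed 33 = 201.
Compare {#2, #3, #4, #6}: link cost 143 + fixed 61 = 204.
All other subsets cost ≥ 193. Minimum total cost: 188.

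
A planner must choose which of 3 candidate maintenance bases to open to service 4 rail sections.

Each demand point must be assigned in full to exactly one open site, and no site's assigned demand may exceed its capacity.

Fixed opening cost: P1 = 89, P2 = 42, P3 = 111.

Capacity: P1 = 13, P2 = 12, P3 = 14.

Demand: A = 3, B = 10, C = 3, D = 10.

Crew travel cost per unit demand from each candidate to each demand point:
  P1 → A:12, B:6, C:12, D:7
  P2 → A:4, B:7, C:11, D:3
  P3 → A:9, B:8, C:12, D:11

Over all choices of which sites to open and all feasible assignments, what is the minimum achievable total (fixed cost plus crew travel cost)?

395

Open {P1, P2, P3}; cheapest assignment that respects the capacities:
  P1 (cap 13, load 13): B, C — cost 10×6 + 3×12 = 96
  P2 (cap 12, load 10): D — cost 10×3 = 30
  P3 (cap 14, load 3): A — cost 3×9 = 27
  Shipping 153, fixed 242 → total 395.
  Any other capacity-feasible assignment to {P1, P2, P3} ships for at least 153.
Compare {P1, P3}: its best feasible assignment gives total 413.
Every other set of open sites that can feasibly serve all demand totals ≥ 413 even under its best assignment. Minimum: 395.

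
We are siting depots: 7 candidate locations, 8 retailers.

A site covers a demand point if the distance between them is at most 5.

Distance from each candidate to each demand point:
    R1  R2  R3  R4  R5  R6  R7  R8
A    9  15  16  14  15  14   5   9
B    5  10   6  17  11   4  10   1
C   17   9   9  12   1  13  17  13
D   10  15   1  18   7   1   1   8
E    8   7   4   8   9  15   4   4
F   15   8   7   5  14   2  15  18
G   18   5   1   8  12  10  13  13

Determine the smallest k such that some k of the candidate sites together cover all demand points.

Coverage sets (demand points within 5 of each site):
  A: {R7}
  B: {R1, R6, R8}
  C: {R5}
  D: {R3, R6, R7}
  E: {R3, R7, R8}
  F: {R4, R6}
  G: {R2, R3}
No 4 sites suffice: every size-4 union leaves at least one demand point uncovered.
But {A, B, C, F, G} covers everything, so the minimum is 5.

5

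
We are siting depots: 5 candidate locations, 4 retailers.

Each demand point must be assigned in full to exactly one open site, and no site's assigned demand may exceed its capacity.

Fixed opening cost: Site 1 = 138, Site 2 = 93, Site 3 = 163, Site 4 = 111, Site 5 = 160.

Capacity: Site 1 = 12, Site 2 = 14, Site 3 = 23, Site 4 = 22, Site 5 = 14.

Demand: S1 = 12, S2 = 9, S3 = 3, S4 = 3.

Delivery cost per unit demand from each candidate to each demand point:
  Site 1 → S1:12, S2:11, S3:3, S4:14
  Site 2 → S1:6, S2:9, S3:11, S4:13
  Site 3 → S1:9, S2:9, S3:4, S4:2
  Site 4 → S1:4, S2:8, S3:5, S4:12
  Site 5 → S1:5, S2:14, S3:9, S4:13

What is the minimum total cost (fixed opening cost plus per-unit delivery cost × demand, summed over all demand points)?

Open {Site 2, Site 4}; cheapest assignment that respects the capacities:
  Site 2 (cap 14, load 9): S2 — cost 9×9 = 81
  Site 4 (cap 22, load 18): S1, S3, S4 — cost 12×4 + 3×5 + 3×12 = 99
  Shipping 180, fixed 204 → total 384.
  Any other capacity-feasible assignment to {Site 2, Site 4} ships for at least 180.
Compare {Site 3, Site 4}: its best feasible assignment gives total 412.
Compare {Site 1, Site 4}: its best feasible assignment gives total 420.
Every other set of open sites that can feasibly serve all demand totals ≥ 412 even under its best assignment. Minimum: 384.

384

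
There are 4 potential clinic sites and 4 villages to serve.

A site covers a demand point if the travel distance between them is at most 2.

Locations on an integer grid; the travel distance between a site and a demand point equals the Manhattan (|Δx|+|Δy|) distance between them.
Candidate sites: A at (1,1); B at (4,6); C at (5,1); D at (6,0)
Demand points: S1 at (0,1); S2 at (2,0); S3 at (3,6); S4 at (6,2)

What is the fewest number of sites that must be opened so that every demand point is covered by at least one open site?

Coverage sets (demand points within 2 of each site):
  A: {S1, S2}
  B: {S3}
  C: {S4}
  D: {S4}
No 2 sites suffice: every size-2 union leaves at least one demand point uncovered.
But {A, B, C} covers everything, so the minimum is 3.

3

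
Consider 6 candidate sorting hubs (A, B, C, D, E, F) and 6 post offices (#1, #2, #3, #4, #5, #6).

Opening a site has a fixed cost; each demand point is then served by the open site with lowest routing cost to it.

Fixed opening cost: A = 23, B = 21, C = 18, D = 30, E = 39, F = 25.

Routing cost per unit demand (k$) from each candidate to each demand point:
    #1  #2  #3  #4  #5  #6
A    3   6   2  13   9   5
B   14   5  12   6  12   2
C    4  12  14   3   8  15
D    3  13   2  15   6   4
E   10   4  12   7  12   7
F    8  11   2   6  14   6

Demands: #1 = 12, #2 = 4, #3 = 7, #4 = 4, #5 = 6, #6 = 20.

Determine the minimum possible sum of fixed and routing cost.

Open {B, D}: assign each demand point to its cheapest open site.
  #1→D 12×3=36, #2→B 4×5=20, #3→D 7×2=14, #4→B 4×6=24, #5→D 6×6=36, #6→B 20×2=40
  routing cost 170, fixed 51 → total 221.
Compare {B, C, D}: routing cost 158 + fixed 69 = 227.
Compare {A, B}: routing cost 188 + fixed 44 = 232.
Compare {A, B, C}: routing cost 170 + fixed 62 = 232.
All other subsets cost ≥ 227. Minimum total cost: 221.

221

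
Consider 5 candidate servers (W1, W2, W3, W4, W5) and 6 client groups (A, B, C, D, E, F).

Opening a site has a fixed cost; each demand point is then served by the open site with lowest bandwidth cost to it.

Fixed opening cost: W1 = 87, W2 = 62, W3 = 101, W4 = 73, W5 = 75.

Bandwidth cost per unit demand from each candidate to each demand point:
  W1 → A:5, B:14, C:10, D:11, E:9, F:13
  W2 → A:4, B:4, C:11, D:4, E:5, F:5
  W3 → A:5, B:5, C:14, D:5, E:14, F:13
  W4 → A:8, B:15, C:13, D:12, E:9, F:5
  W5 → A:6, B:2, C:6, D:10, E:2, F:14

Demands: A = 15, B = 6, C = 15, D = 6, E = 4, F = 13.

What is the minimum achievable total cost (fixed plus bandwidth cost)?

Open {W2, W5}: assign each demand point to its cheapest open site.
  A→W2 15×4=60, B→W5 6×2=12, C→W5 15×6=90, D→W2 6×4=24, E→W5 4×2=8, F→W2 13×5=65
  bandwidth cost 259, fixed 137 → total 396.
Compare {W2}: bandwidth cost 358 + fixed 62 = 420.
Compare {W2, W4, W5}: bandwidth cost 259 + fixed 210 = 469.
Compare {W4, W5}: bandwidth cost 325 + fixed 148 = 473.
All other subsets cost ≥ 420. Minimum total cost: 396.

396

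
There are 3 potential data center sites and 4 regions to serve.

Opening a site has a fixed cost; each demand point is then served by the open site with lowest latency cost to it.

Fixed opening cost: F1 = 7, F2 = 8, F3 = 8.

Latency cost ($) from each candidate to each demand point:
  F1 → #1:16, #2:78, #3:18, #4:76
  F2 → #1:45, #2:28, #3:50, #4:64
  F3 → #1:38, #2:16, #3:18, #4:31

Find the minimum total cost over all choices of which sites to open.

96

Open {F1, F3}: assign each demand point to its cheapest open site.
  #1→F1 16, #2→F3 16, #3→F1 18, #4→F3 31
  latency cost 81, fixed 15 → total 96.
Compare {F1, F2, F3}: latency cost 81 + fixed 23 = 104.
Compare {F3}: latency cost 103 + fixed 8 = 111.
Compare {F2, F3}: latency cost 103 + fixed 16 = 119.
All other subsets cost ≥ 104. Minimum total cost: 96.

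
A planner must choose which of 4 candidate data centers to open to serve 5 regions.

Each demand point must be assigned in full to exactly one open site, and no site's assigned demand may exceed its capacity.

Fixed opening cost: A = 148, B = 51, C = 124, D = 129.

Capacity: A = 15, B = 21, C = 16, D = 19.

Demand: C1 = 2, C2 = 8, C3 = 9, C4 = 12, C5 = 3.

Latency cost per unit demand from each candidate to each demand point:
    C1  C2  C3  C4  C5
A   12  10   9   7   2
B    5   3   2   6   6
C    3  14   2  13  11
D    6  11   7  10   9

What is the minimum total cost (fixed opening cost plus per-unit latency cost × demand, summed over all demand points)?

328

Open {B, C}; cheapest assignment that respects the capacities:
  B (cap 21, load 20): C2, C4 — cost 8×3 + 12×6 = 96
  C (cap 16, load 14): C1, C3, C5 — cost 2×3 + 9×2 + 3×11 = 57
  Shipping 153, fixed 175 → total 328.
  Any other capacity-feasible assignment to {B, C} ships for at least 153.
Compare {A, B}: its best feasible assignment gives total 341.
Compare {B, D}: its best feasible assignment gives total 372.
Every other set of open sites that can feasibly serve all demand totals ≥ 341 even under its best assignment. Minimum: 328.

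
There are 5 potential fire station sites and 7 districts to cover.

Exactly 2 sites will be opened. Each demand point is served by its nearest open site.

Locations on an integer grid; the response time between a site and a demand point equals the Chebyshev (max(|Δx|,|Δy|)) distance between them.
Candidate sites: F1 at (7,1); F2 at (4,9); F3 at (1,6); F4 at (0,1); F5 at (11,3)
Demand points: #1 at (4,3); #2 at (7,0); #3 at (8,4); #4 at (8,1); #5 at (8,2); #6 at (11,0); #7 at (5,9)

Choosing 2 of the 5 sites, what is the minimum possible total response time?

Open {F1, F2}.
  #1→F1 3, #2→F1 1, #3→F1 3, #4→F1 1, #5→F1 1, #6→F1 4, #7→F2 1  ⇒ total 14.
Compare {F1, F3}: total 17.
Compare {F1, F5}: total 18.
No size-2 selection does better; minimum is 14.

14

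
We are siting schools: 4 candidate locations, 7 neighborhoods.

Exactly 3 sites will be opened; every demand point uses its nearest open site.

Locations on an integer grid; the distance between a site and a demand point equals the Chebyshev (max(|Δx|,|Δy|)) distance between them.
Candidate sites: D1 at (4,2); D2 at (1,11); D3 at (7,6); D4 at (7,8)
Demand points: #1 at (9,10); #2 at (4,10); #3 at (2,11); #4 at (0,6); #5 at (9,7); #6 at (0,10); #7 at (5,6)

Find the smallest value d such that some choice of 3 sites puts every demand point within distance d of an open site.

Open {D1, D2, D3}.
  Farthest demand point is #1 at distance 4 (to D3); all others are ≤ 4.
With {D1, D2, D4} the worst case is 4.
With {D2, D3, D4} the worst case is 5.
No size-3 selection achieves below 4.

4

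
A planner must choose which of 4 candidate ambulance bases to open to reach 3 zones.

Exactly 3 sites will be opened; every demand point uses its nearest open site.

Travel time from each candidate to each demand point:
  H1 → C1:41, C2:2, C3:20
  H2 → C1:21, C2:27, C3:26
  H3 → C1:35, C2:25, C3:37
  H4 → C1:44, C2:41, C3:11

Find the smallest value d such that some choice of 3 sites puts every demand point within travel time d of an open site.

Open {H1, H2, H3}.
  Farthest demand point is C1 at travel time 21 (to H2); all others are ≤ 21.
With {H1, H2, H4} the worst case is 21.
With {H2, H3, H4} the worst case is 25.
No size-3 selection achieves below 21.

21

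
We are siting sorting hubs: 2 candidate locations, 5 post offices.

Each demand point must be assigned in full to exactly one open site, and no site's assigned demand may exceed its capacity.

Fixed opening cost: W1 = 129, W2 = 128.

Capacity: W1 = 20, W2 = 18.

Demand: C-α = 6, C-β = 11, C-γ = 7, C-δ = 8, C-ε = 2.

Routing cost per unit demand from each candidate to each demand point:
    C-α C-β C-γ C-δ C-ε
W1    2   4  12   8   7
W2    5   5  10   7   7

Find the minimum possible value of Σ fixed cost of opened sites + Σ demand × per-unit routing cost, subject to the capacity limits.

453

Open {W1, W2}; cheapest assignment that respects the capacities:
  W1 (cap 20, load 19): C-α, C-β, C-ε — cost 6×2 + 11×4 + 2×7 = 70
  W2 (cap 18, load 15): C-γ, C-δ — cost 7×10 + 8×7 = 126
  Shipping 196, fixed 257 → total 453.
  Any other capacity-feasible assignment to {W1, W2} ships for at least 196.
Total demand is 34 and no other set of sites has combined capacity ≥ 34, so {W1, W2} is the only feasible choice of open sites. Minimum: 453.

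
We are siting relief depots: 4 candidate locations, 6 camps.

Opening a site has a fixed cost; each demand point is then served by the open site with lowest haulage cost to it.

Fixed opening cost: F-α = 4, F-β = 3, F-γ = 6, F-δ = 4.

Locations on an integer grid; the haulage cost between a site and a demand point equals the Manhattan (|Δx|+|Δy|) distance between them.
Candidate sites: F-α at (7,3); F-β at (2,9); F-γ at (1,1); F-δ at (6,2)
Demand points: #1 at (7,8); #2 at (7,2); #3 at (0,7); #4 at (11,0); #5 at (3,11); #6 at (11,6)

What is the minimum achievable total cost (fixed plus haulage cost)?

34

Open {F-α, F-β}: assign each demand point to its cheapest open site.
  #1→F-α 5, #2→F-α 1, #3→F-β 4, #4→F-α 7, #5→F-β 3, #6→F-α 7
  haulage cost 27, fixed 7 → total 34.
Compare {F-β, F-δ}: haulage cost 30 + fixed 7 = 37.
Compare {F-α, F-β, F-δ}: haulage cost 27 + fixed 11 = 38.
Compare {F-α, F-β, F-γ}: haulage cost 27 + fixed 13 = 40.
All other subsets cost ≥ 37. Minimum total cost: 34.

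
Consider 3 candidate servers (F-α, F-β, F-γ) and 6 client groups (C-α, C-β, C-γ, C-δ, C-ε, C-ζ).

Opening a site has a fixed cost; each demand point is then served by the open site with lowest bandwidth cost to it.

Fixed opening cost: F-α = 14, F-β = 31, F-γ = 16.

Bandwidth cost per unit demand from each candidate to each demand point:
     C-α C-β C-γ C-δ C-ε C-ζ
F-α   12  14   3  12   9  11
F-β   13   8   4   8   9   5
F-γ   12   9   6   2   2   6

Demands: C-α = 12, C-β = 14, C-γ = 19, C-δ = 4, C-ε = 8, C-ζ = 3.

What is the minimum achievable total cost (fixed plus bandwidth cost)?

399

Open {F-α, F-γ}: assign each demand point to its cheapest open site.
  C-α→F-α 12×12=144, C-β→F-γ 14×9=126, C-γ→F-α 19×3=57, C-δ→F-γ 4×2=8, C-ε→F-γ 8×2=16, C-ζ→F-γ 3×6=18
  bandwidth cost 369, fixed 30 → total 399.
Compare {F-α, F-β, F-γ}: bandwidth cost 352 + fixed 61 = 413.
Compare {F-β, F-γ}: bandwidth cost 371 + fixed 47 = 418.
Compare {F-γ}: bandwidth cost 426 + fixed 16 = 442.
All other subsets cost ≥ 413. Minimum total cost: 399.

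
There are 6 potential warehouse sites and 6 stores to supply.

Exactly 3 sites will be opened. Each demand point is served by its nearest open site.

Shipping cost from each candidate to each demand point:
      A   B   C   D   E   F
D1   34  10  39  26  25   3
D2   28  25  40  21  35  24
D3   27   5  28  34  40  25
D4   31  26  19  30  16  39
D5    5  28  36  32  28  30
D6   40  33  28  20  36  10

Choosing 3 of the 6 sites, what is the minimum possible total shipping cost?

Open {D1, D4, D5}.
  A→D5 5, B→D1 10, C→D4 19, D→D1 26, E→D4 16, F→D1 3  ⇒ total 79.
Compare {D1, D5, D6}: total 91.
Compare {D1, D3, D5}: total 92.
No size-3 selection does better; minimum is 79.

79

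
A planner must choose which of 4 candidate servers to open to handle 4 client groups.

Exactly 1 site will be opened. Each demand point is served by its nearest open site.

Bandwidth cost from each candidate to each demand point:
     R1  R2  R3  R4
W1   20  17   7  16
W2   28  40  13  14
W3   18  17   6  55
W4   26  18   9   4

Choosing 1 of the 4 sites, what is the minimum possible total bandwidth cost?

Open {W4}.
  R1→W4 26, R2→W4 18, R3→W4 9, R4→W4 4  ⇒ total 57.
Compare {W1}: total 60.
Compare {W2}: total 95.
No size-1 selection does better; minimum is 57.

57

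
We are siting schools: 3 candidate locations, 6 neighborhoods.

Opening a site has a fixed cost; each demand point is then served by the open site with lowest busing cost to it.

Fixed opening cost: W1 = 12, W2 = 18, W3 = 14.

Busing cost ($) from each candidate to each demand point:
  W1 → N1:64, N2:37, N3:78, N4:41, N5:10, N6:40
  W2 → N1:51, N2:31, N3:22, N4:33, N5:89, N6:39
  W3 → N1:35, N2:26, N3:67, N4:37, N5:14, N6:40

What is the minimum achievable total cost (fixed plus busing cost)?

Open {W2, W3}: assign each demand point to its cheapest open site.
  N1→W3 35, N2→W3 26, N3→W2 22, N4→W2 33, N5→W3 14, N6→W2 39
  busing cost 169, fixed 32 → total 201.
Compare {W1, W2, W3}: busing cost 165 + fixed 44 = 209.
Compare {W1, W2}: busing cost 186 + fixed 30 = 216.
Compare {W3}: busing cost 219 + fixed 14 = 233.
All other subsets cost ≥ 209. Minimum total cost: 201.

201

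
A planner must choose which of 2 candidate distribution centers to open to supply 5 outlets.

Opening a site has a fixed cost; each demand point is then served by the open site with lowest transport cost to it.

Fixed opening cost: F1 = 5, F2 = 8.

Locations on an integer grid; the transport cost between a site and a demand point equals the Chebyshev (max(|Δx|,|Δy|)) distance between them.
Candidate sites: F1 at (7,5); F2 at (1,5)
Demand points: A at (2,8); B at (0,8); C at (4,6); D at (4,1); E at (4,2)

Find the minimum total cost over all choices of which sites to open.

Open {F2}: assign each demand point to its cheapest open site.
  A→F2 3, B→F2 3, C→F2 3, D→F2 4, E→F2 3
  transport cost 16, fixed 8 → total 24.
Compare {F1}: transport cost 22 + fixed 5 = 27.
Compare {F1, F2}: transport cost 16 + fixed 13 = 29.

24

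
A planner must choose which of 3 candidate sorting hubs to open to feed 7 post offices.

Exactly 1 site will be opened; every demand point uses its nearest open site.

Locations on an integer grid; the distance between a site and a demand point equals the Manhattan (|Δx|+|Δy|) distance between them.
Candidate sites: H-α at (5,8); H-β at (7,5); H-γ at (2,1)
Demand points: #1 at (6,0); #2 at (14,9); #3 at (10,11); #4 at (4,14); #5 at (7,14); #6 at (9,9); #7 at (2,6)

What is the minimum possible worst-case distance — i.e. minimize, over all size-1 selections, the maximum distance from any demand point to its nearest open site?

Open {H-α}.
  Farthest demand point is #2 at distance 10 (to H-α); all others are ≤ 10.
With {H-β} the worst case is 12.
With {H-γ} the worst case is 20.
No size-1 selection achieves below 10.

10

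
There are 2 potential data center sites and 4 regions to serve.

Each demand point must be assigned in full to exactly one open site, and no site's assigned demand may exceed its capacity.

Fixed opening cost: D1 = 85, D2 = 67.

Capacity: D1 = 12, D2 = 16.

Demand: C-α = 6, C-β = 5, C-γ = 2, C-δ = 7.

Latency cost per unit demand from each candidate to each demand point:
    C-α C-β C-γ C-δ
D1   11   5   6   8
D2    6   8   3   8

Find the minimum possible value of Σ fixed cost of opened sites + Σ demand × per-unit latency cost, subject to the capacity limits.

Open {D1, D2}; cheapest assignment that respects the capacities:
  D1 (cap 12, load 12): C-β, C-δ — cost 5×5 + 7×8 = 81
  D2 (cap 16, load 8): C-α, C-γ — cost 6×6 + 2×3 = 42
  Shipping 123, fixed 152 → total 275.
  Any other capacity-feasible assignment to {D1, D2} ships for at least 123.
Total demand is 20 and no other set of sites has combined capacity ≥ 20, so {D1, D2} is the only feasible choice of open sites. Minimum: 275.

275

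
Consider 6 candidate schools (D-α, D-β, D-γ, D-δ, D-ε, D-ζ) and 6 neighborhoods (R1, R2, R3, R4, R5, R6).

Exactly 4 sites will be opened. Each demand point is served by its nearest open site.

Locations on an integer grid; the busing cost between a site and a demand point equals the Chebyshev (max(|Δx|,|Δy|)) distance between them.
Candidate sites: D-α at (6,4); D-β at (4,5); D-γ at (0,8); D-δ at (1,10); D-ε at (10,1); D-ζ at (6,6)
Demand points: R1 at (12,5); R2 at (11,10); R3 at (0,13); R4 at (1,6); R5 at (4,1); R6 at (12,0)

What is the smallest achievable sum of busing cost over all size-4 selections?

20

Open {D-α, D-γ, D-δ, D-ε}.
  R1→D-ε 4, R2→D-α 6, R3→D-δ 3, R4→D-γ 2, R5→D-α 3, R6→D-ε 2  ⇒ total 20.
Compare {D-α, D-β, D-δ, D-ε}: total 21.
Compare {D-α, D-γ, D-ε, D-ζ}: total 21.
No size-4 selection does better; minimum is 20.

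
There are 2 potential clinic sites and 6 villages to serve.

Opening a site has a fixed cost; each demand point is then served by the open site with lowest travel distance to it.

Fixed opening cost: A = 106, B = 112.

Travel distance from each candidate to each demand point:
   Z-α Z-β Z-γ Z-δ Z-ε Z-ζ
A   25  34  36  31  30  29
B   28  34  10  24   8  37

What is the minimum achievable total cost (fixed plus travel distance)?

253

Open {B}: assign each demand point to its cheapest open site.
  Z-α→B 28, Z-β→B 34, Z-γ→B 10, Z-δ→B 24, Z-ε→B 8, Z-ζ→B 37
  travel distance 141, fixed 112 → total 253.
Compare {A}: travel distance 185 + fixed 106 = 291.
Compare {A, B}: travel distance 130 + fixed 218 = 348.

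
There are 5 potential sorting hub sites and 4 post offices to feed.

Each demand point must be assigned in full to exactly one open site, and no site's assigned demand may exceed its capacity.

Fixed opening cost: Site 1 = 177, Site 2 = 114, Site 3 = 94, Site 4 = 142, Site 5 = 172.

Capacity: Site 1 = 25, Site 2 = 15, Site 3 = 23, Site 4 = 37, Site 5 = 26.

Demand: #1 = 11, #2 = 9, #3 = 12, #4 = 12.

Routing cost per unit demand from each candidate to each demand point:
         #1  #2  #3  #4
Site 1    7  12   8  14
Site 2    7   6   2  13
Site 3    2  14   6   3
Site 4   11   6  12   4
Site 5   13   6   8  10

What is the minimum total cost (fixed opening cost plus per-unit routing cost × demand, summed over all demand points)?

432

Open {Site 3, Site 4}; cheapest assignment that respects the capacities:
  Site 3 (cap 23, load 23): #1, #3 — cost 11×2 + 12×6 = 94
  Site 4 (cap 37, load 21): #2, #4 — cost 9×6 + 12×4 = 102
  Shipping 196, fixed 236 → total 432.
  Any other capacity-feasible assignment to {Site 3, Site 4} ships for at least 196.
Compare {Site 3, Site 5}: its best feasible assignment gives total 474.
Compare {Site 2, Site 3, Site 4}: its best feasible assignment gives total 486.
Every other set of open sites that can feasibly serve all demand totals ≥ 474 even under its best assignment. Minimum: 432.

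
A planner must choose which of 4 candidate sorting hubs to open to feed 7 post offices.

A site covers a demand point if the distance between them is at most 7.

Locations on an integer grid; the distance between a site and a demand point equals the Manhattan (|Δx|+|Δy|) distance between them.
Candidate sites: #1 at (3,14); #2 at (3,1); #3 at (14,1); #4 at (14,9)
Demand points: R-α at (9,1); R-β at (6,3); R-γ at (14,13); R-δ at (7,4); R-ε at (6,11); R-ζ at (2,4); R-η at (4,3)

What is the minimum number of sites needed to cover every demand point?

Coverage sets (demand points within 7 of each site):
  #1: {R-ε}
  #2: {R-α, R-β, R-δ, R-ζ, R-η}
  #3: {R-α}
  #4: {R-γ}
No 2 sites suffice: every size-2 union leaves at least one demand point uncovered.
But {#1, #2, #4} covers everything, so the minimum is 3.

3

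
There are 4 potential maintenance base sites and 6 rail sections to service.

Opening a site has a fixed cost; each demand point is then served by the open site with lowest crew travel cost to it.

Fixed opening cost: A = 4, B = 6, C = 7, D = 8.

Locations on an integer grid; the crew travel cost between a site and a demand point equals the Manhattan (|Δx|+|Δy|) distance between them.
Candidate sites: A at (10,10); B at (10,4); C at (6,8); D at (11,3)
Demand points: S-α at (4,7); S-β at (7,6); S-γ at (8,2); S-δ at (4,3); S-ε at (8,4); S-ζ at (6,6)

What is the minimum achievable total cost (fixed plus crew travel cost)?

34

Open {B, C}: assign each demand point to its cheapest open site.
  S-α→C 3, S-β→C 3, S-γ→B 4, S-δ→B 7, S-ε→B 2, S-ζ→C 2
  crew travel cost 21, fixed 13 → total 34.
Compare {C}: crew travel cost 29 + fixed 7 = 36.
Compare {C, D}: crew travel cost 23 + fixed 15 = 38.
Compare {A, B, C}: crew travel cost 21 + fixed 17 = 38.
All other subsets cost ≥ 36. Minimum total cost: 34.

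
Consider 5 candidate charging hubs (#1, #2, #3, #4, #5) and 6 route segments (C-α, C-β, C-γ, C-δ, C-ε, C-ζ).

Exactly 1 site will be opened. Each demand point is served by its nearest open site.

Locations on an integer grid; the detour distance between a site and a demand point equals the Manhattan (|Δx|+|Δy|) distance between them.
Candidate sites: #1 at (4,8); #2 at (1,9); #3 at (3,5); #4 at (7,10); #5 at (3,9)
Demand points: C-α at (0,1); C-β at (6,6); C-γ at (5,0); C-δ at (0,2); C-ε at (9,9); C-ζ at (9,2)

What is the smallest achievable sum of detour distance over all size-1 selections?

Open {#3}.
  C-α→#3 7, C-β→#3 4, C-γ→#3 7, C-δ→#3 6, C-ε→#3 10, C-ζ→#3 9  ⇒ total 43.
Compare {#1}: total 51.
Compare {#5}: total 57.
No size-1 selection does better; minimum is 43.

43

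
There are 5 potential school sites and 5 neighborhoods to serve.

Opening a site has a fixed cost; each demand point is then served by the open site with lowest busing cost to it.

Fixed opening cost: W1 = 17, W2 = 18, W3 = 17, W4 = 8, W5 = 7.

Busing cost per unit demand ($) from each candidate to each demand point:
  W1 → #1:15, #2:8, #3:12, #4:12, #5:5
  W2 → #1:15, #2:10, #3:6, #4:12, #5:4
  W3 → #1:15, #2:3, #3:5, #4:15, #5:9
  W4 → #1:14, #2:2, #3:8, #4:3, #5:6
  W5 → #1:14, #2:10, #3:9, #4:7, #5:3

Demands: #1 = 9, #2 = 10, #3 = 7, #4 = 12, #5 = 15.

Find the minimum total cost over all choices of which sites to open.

Open {W3, W4, W5}: assign each demand point to its cheapest open site.
  #1→W4 9×14=126, #2→W4 10×2=20, #3→W3 7×5=35, #4→W4 12×3=36, #5→W5 15×3=45
  busing cost 262, fixed 32 → total 294.
Compare {W4, W5}: busing cost 283 + fixed 15 = 298.
Compare {W2, W4, W5}: busing cost 269 + fixed 33 = 302.
Compare {W2, W4}: busing cost 284 + fixed 26 = 310.
All other subsets cost ≥ 298. Minimum total cost: 294.

294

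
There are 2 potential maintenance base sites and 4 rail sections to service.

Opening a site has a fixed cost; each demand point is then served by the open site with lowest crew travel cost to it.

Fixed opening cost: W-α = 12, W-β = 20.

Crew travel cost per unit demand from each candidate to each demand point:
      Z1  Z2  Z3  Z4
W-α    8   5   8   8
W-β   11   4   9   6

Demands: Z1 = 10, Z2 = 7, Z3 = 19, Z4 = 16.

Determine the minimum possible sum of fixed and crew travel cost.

Open {W-α, W-β}: assign each demand point to its cheapest open site.
  Z1→W-α 10×8=80, Z2→W-β 7×4=28, Z3→W-α 19×8=152, Z4→W-β 16×6=96
  crew travel cost 356, fixed 32 → total 388.
Compare {W-α}: crew travel cost 395 + fixed 12 = 407.
Compare {W-β}: crew travel cost 405 + fixed 20 = 425.

388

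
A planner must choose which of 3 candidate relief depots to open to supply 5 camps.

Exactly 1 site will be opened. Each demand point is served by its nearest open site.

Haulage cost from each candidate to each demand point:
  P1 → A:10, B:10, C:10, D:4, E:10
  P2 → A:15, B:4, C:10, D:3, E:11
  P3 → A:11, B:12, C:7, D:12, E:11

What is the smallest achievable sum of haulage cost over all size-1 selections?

Open {P2}.
  A→P2 15, B→P2 4, C→P2 10, D→P2 3, E→P2 11  ⇒ total 43.
Compare {P1}: total 44.
Compare {P3}: total 53.

43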